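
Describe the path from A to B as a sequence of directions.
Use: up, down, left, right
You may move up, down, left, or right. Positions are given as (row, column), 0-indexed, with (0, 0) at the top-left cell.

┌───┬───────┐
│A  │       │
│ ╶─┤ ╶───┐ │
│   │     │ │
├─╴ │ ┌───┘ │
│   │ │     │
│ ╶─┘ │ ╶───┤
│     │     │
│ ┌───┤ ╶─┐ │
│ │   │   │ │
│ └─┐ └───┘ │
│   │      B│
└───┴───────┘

Finding the path and converting it to directions:
Path through cells: (0,0) → (1,0) → (1,1) → (2,1) → (2,0) → (3,0) → (3,1) → (3,2) → (2,2) → (1,2) → (0,2) → (0,3) → (0,4) → (0,5) → (1,5) → (2,5) → (2,4) → (2,3) → (3,3) → (3,4) → (3,5) → (4,5) → (5,5)
Directions: down, right, down, left, down, right, right, up, up, up, right, right, right, down, down, left, left, down, right, right, down, down

Solution:

┌───┬───────┐
│A  │↱ → → ↓│
│ ╶─┤ ╶───┐ │
│↳ ↓│↑    │↓│
├─╴ │ ┌───┘ │
│↓ ↲│↑│↓ ← ↲│
│ ╶─┘ │ ╶───┤
│↳ → ↑│↳ → ↓│
│ ┌───┤ ╶─┐ │
│ │   │   │↓│
│ └─┐ └───┘ │
│   │      B│
└───┴───────┘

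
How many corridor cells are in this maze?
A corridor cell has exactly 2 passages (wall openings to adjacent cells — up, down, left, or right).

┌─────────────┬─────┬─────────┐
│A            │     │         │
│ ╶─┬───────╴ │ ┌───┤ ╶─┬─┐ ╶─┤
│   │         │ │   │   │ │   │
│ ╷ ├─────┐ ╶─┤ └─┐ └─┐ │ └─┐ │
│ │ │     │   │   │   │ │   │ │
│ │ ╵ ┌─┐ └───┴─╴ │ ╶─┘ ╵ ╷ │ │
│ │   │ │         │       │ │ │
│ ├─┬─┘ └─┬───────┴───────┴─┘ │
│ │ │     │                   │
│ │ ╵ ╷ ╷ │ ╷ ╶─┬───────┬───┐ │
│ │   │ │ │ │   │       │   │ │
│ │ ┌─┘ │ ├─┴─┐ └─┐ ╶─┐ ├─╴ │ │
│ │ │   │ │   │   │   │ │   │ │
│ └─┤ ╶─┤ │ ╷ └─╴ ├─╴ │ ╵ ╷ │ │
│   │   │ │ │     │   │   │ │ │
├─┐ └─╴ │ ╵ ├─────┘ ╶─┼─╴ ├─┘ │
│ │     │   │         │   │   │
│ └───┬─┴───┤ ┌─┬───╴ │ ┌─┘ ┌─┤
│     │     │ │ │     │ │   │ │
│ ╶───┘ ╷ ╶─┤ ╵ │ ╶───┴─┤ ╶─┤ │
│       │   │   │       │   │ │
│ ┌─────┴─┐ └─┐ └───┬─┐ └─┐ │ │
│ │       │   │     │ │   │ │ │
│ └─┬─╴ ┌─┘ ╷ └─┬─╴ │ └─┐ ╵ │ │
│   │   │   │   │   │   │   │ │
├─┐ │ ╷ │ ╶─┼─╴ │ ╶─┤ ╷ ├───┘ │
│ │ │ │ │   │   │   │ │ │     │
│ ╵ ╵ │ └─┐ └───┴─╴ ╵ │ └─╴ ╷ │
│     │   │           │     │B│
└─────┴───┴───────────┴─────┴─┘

Counting cells with exactly 2 passages:
Total corridor cells: 170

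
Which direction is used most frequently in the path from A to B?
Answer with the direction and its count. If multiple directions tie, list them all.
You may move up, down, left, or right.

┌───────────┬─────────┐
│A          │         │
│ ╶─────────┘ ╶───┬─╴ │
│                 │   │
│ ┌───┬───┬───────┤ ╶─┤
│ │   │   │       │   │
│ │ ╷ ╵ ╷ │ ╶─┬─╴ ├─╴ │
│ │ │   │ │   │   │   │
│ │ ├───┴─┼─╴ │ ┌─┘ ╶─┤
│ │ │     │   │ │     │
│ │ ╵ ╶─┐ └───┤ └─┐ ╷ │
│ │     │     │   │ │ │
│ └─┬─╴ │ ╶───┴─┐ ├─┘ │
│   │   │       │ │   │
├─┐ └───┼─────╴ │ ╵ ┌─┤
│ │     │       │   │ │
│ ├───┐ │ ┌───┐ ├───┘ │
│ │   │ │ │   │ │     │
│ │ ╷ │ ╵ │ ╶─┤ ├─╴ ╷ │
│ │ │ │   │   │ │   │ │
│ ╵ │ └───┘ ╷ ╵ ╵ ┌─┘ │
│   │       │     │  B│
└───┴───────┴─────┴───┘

Directions: down, down, down, down, down, down, right, down, right, right, down, down, right, up, up, right, right, right, down, down, down, right, up, right, up, right, down, down
Counts: {'down': 14, 'right': 10, 'up': 4}
Most common: down (14 times)

Solution:

┌───────────┬─────────┐
│A          │         │
│ ╶─────────┘ ╶───┬─╴ │
│↓                │   │
│ ┌───┬───┬───────┤ ╶─┤
│↓│   │   │       │   │
│ │ ╷ ╵ ╷ │ ╶─┬─╴ ├─╴ │
│↓│ │   │ │   │   │   │
│ │ ├───┴─┼─╴ │ ┌─┘ ╶─┤
│↓│ │     │   │ │     │
│ │ ╵ ╶─┐ └───┤ └─┐ ╷ │
│↓│     │     │   │ │ │
│ └─┬─╴ │ ╶───┴─┐ ├─┘ │
│↳ ↓│   │       │ │   │
├─┐ └───┼─────╴ │ ╵ ┌─┤
│ │↳ → ↓│↱ → → ↓│   │ │
│ ├───┐ │ ┌───┐ ├───┘ │
│ │   │↓│↑│   │↓│  ↱ ↓│
│ │ ╷ │ ╵ │ ╶─┤ ├─╴ ╷ │
│ │ │ │↳ ↑│   │↓│↱ ↑│↓│
│ ╵ │ └───┘ ╷ ╵ ╵ ┌─┘ │
│   │       │  ↳ ↑│  B│
└───┴───────┴─────┴───┘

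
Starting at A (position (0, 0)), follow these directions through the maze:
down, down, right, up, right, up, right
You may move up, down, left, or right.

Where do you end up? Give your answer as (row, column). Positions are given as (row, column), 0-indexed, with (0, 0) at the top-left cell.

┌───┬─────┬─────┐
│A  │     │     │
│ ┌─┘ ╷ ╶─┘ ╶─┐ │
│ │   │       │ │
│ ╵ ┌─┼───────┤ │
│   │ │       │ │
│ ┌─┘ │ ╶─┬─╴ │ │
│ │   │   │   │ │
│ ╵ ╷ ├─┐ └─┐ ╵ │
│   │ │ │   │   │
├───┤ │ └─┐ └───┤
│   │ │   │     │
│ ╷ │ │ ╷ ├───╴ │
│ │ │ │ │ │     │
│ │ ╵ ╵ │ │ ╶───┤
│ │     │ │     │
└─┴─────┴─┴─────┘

Following directions step by step:
Start: (0, 0)
  down: (0, 0) → (1, 0)
  down: (1, 0) → (2, 0)
  right: (2, 0) → (2, 1)
  up: (2, 1) → (1, 1)
  right: (1, 1) → (1, 2)
  up: (1, 2) → (0, 2)
  right: (0, 2) → (0, 3)
Final position: (0, 3)

Path taken:

┌───┬─────┬─────┐
│A  │↱ B  │     │
│ ┌─┘ ╷ ╶─┘ ╶─┐ │
│↓│↱ ↑│       │ │
│ ╵ ┌─┼───────┤ │
│↳ ↑│ │       │ │
│ ┌─┘ │ ╶─┬─╴ │ │
│ │   │   │   │ │
│ ╵ ╷ ├─┐ └─┐ ╵ │
│   │ │ │   │   │
├───┤ │ └─┐ └───┤
│   │ │   │     │
│ ╷ │ │ ╷ ├───╴ │
│ │ │ │ │ │     │
│ │ ╵ ╵ │ │ ╶───┤
│ │     │ │     │
└─┴─────┴─┴─────┘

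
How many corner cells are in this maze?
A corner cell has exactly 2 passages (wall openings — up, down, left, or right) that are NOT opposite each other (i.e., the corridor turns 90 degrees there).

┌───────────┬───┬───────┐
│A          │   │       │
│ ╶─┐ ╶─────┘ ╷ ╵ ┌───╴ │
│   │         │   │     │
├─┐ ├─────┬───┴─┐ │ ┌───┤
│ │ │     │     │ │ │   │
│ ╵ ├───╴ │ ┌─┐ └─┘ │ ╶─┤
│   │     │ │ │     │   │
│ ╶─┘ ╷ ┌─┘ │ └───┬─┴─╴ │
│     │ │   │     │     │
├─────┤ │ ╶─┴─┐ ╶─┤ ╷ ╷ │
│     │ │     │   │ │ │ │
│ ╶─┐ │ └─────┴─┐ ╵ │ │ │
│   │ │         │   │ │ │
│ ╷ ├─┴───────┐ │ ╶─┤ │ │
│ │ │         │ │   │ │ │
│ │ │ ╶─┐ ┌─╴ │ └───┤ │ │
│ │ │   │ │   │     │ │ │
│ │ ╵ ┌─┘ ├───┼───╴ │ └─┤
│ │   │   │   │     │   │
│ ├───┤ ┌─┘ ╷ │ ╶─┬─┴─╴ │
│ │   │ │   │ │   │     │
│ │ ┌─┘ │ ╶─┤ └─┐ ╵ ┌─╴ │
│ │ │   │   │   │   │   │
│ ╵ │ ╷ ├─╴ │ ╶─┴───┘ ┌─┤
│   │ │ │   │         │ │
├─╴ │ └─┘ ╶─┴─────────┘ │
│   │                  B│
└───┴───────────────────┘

Counting corner cells (2 non-opposite passages):
Total corners: 75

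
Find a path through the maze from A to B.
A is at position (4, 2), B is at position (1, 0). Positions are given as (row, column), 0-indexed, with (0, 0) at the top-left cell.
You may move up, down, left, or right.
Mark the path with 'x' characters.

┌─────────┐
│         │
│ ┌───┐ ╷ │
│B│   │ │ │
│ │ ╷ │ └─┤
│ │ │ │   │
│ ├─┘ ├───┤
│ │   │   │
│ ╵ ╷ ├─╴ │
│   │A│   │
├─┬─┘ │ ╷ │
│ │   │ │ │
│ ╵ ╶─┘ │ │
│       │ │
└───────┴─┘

Finding the shortest path from (4, 2) to (1, 0):
Path length: 7 steps
Directions: up → left → down → left → up → up → up

Solution:

┌─────────┐
│         │
│ ┌───┐ ╷ │
│B│   │ │ │
│ │ ╷ │ └─┤
│x│ │ │   │
│ ├─┘ ├───┤
│x│x x│   │
│ ╵ ╷ ├─╴ │
│x x│A│   │
├─┬─┘ │ ╷ │
│ │   │ │ │
│ ╵ ╶─┘ │ │
│       │ │
└───────┴─┘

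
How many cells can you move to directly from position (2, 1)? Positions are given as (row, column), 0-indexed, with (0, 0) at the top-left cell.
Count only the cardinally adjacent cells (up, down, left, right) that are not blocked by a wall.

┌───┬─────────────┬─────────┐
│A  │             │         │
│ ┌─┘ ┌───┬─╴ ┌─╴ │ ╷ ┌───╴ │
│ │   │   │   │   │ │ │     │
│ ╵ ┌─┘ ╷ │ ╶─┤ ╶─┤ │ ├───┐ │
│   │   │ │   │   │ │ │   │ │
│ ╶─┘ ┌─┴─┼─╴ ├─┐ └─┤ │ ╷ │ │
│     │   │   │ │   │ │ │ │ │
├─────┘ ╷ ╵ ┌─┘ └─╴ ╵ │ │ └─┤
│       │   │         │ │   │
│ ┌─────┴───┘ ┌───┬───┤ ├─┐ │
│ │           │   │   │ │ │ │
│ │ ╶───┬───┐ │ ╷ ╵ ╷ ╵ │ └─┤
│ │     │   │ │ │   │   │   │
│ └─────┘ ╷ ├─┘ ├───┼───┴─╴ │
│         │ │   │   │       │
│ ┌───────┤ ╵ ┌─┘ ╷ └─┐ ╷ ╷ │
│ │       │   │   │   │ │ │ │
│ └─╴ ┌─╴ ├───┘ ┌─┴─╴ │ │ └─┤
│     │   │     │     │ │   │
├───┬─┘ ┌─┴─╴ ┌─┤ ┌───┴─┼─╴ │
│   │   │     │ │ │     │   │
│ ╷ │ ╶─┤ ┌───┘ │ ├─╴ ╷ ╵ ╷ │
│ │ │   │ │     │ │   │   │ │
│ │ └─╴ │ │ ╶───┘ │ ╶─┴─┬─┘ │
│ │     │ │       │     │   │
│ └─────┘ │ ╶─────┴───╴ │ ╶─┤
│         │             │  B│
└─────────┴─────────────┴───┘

Checking passable neighbors of (2, 1):
Neighbors: (1, 1), (2, 0)
Count: 2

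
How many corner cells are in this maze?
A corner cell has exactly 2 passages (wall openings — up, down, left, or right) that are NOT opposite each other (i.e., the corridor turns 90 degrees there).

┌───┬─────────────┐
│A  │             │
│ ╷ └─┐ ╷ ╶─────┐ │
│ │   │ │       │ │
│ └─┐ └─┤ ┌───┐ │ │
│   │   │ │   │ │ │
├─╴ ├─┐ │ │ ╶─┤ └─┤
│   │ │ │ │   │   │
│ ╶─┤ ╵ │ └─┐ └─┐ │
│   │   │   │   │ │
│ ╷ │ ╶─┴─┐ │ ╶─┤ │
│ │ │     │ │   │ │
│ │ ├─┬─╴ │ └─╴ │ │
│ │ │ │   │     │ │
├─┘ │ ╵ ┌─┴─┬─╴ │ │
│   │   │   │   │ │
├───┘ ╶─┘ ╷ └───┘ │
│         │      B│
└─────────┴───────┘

Counting corner cells (2 non-opposite passages):
Total corners: 36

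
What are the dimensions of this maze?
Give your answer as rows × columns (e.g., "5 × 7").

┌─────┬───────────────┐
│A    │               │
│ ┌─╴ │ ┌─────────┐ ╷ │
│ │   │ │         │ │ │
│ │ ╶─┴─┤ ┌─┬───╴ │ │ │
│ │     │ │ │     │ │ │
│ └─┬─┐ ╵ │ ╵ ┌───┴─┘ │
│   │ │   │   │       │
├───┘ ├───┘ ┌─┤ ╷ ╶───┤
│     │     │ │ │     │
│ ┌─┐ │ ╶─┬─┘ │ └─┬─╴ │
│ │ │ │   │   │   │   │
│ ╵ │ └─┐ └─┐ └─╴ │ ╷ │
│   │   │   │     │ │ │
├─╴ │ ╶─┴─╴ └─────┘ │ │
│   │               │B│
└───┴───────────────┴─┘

Counting the maze dimensions:
Rows (vertical): 8
Columns (horizontal): 11
Dimensions: 8 × 11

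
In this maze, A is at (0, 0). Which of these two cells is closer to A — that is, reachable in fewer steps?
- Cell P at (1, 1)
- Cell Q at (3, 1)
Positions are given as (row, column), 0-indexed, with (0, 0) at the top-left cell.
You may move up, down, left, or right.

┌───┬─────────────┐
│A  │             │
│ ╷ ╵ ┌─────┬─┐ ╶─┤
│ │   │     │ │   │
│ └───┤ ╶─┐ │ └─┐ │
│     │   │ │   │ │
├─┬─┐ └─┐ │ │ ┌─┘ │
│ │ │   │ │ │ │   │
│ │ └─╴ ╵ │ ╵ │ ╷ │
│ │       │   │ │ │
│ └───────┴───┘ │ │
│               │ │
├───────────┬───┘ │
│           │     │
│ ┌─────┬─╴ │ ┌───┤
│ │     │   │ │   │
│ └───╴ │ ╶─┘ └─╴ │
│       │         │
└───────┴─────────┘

Shortest path A → P at (1, 1): 2 steps
Shortest path A → Q at (3, 1): 10 steps

P is closer (2 steps vs 10 steps).

Path to P:

┌───┬─────────────┐
│A ↓│             │
│ ╷ ╵ ┌─────┬─┐ ╶─┤
│ │P  │     │ │   │
│ └───┤ ╶─┐ │ └─┐ │
│     │   │ │   │ │
├─┬─┐ └─┐ │ │ ┌─┘ │
│ │ │   │ │ │ │   │
│ │ └─╴ ╵ │ ╵ │ ╷ │
│ │       │   │ │ │
│ └───────┴───┘ │ │
│               │ │
├───────────┬───┘ │
│           │     │
│ ┌─────┬─╴ │ ┌───┤
│ │     │   │ │   │
│ └───╴ │ ╶─┘ └─╴ │
│       │         │
└───────┴─────────┘

Path to Q:

┌───┬─────────────┐
│A  │             │
│ ╷ ╵ ┌─────┬─┐ ╶─┤
│↓│   │     │ │   │
│ └───┤ ╶─┐ │ └─┐ │
│↳ → ↓│   │ │   │ │
├─┬─┐ └─┐ │ │ ┌─┘ │
│ │Q│↳ ↓│ │ │ │   │
│ │ └─╴ ╵ │ ╵ │ ╷ │
│ │↑ ← ↲  │   │ │ │
│ └───────┴───┘ │ │
│               │ │
├───────────┬───┘ │
│           │     │
│ ┌─────┬─╴ │ ┌───┤
│ │     │   │ │   │
│ └───╴ │ ╶─┘ └─╴ │
│       │         │
└───────┴─────────┘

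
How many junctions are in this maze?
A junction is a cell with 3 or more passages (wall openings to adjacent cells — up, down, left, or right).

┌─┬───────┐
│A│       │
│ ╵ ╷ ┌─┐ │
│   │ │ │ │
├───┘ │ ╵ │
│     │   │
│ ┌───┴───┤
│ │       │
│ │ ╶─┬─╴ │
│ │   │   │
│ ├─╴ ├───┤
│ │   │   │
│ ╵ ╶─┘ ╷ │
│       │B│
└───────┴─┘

Checking each cell for number of passages:

Junctions found (3+ passages):
  (0, 2): 3 passages
  (6, 1): 3 passages
Total junctions: 2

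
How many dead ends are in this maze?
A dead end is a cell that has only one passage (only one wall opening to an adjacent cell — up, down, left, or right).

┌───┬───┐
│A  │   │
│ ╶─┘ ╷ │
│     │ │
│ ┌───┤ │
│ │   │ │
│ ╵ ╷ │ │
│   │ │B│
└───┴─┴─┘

Checking each cell for number of passages:

Dead ends found at positions:
  (0, 1)
  (3, 2)
  (3, 3)
Total dead ends: 3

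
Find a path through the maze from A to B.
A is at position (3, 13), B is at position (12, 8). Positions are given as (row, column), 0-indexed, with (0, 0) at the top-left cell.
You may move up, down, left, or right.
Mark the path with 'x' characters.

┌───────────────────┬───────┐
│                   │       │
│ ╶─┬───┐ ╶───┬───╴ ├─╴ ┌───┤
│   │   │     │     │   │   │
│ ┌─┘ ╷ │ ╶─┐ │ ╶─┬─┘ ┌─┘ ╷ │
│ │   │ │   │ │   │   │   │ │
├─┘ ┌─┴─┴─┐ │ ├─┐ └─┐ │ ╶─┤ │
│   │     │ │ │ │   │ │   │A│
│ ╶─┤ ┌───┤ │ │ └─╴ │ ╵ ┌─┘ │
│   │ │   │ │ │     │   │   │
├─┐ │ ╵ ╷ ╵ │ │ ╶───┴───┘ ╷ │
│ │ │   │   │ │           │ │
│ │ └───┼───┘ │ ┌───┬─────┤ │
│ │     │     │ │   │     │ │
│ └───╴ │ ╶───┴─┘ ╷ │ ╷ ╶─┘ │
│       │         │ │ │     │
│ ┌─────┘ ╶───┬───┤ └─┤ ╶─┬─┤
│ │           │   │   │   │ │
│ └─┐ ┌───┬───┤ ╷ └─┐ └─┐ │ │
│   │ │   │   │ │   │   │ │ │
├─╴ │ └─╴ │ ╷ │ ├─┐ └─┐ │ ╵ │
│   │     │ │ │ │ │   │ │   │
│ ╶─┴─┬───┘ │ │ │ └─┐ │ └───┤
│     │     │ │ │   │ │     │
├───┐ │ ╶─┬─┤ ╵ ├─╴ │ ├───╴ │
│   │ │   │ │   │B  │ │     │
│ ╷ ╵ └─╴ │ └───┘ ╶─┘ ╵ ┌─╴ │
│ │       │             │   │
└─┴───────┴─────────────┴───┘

Finding the shortest path from (3, 13) to (12, 8):
Path length: 58 steps
Directions: down → left → down → left → left → left → left → left → up → right → right → up → left → up → left → up → right → right → up → left → left → left → left → left → down → right → right → down → down → down → down → down → left → left → down → right → right → right → right → up → right → down → down → right → down → right → down → down → right → right → down → left → left → down → left → left → left → up

Solution:

┌───────────────────┬───────┐
│        x x x x x x│       │
│ ╶─┬───┐ ╶───┬───╴ ├─╴ ┌───┤
│   │   │x x x│x x x│   │   │
│ ┌─┘ ╷ │ ╶─┐ │ ╶─┬─┘ ┌─┘ ╷ │
│ │   │ │   │x│x x│   │   │ │
├─┘ ┌─┴─┴─┐ │ ├─┐ └─┐ │ ╶─┤ │
│   │     │ │x│ │x x│ │   │A│
│ ╶─┤ ┌───┤ │ │ └─╴ │ ╵ ┌─┘ │
│   │ │   │ │x│x x x│   │x x│
├─┐ │ ╵ ╷ ╵ │ │ ╶───┴───┘ ╷ │
│ │ │   │   │x│x x x x x x│ │
│ │ └───┼───┘ │ ┌───┬─────┤ │
│ │     │x x x│ │x x│     │ │
│ └───╴ │ ╶───┴─┘ ╷ │ ╷ ╶─┘ │
│       │x x x x x│x│ │     │
│ ┌─────┘ ╶───┬───┤ └─┤ ╶─┬─┤
│ │           │   │x x│   │ │
│ └─┐ ┌───┬───┤ ╷ └─┐ └─┐ │ │
│   │ │   │   │ │   │x x│ │ │
├─╴ │ └─╴ │ ╷ │ ├─┐ └─┐ │ ╵ │
│   │     │ │ │ │ │   │x│   │
│ ╶─┴─┬───┘ │ │ │ └─┐ │ └───┤
│     │     │ │ │   │ │x x x│
├───┐ │ ╶─┬─┤ ╵ ├─╴ │ ├───╴ │
│   │ │   │ │   │B  │ │x x x│
│ ╷ ╵ └─╴ │ └───┘ ╶─┘ ╵ ┌─╴ │
│ │       │      x x x x│   │
└─┴───────┴─────────────┴───┘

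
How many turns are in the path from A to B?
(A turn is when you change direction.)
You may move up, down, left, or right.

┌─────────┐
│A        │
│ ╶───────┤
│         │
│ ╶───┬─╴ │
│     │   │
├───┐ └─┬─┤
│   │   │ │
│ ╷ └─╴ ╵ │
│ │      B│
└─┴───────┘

Directions: down, down, right, right, down, right, down, right
Number of turns: 5

Solution:

┌─────────┐
│A        │
│ ╶───────┤
│↓        │
│ ╶───┬─╴ │
│↳ → ↓│   │
├───┐ └─┬─┤
│   │↳ ↓│ │
│ ╷ └─╴ ╵ │
│ │    ↳ B│
└─┴───────┘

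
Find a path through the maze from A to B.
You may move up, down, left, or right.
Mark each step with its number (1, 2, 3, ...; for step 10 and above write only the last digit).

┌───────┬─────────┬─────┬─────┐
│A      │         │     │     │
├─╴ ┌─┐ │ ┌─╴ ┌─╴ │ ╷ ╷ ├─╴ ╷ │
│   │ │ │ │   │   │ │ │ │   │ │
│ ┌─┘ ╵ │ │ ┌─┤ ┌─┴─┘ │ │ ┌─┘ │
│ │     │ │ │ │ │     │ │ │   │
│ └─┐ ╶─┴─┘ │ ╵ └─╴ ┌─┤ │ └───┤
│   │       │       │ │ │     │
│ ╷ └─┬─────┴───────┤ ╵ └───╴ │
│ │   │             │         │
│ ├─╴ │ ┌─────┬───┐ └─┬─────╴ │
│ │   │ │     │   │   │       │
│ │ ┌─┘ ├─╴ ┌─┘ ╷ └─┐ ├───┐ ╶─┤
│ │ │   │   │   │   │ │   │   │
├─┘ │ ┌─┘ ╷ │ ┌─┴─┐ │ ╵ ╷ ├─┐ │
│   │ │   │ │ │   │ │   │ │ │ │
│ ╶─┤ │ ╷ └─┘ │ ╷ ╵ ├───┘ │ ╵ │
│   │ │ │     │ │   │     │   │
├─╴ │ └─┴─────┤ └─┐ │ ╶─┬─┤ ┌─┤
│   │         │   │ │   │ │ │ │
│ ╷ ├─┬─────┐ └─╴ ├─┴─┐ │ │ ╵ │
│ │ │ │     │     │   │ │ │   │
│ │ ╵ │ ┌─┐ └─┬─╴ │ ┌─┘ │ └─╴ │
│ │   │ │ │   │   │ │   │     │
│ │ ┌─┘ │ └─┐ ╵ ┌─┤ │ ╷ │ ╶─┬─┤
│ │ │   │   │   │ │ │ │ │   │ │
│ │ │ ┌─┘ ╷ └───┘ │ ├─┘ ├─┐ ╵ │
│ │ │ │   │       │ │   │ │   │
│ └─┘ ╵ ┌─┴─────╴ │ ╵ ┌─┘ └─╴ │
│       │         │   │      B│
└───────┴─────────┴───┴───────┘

Finding the shortest path through the maze:
Path length: 52 steps
Directions: right → right → right → down → down → left → down → right → right → right → up → up → right → up → right → right → down → left → down → down → right → right → up → right → up → up → right → down → down → down → down → right → right → right → down → left → down → right → down → down → left → down → down → right → down → left → left → down → right → down → right → down

Solution:

┌───────┬─────────┬─────┬─────┐
│A 1 2 3│    4 5 6│  6 7│     │
├─╴ ┌─┐ │ ┌─╴ ┌─╴ │ ╷ ╷ ├─╴ ╷ │
│   │ │4│ │2 3│8 7│ │5│8│   │ │
│ ┌─┘ ╵ │ │ ┌─┤ ┌─┴─┘ │ │ ┌─┘ │
│ │  6 5│ │1│ │9│  3 4│9│ │   │
│ └─┐ ╶─┴─┘ │ ╵ └─╴ ┌─┤ │ └───┤
│   │7 8 9 0│  0 1 2│ │0│     │
│ ╷ └─┬─────┴───────┤ ╵ └───╴ │
│ │   │             │  1 2 3 4│
│ ├─╴ │ ┌─────┬───┐ └─┬─────╴ │
│ │   │ │     │   │   │    6 5│
│ │ ┌─┘ ├─╴ ┌─┘ ╷ └─┐ ├───┐ ╶─┤
│ │ │   │   │   │   │ │   │7 8│
├─┘ │ ┌─┘ ╷ │ ┌─┴─┐ │ ╵ ╷ ├─┐ │
│   │ │   │ │ │   │ │   │ │ │9│
│ ╶─┤ │ ╷ └─┘ │ ╷ ╵ ├───┘ │ ╵ │
│   │ │ │     │ │   │     │1 0│
├─╴ │ └─┴─────┤ └─┐ │ ╶─┬─┤ ┌─┤
│   │         │   │ │   │ │2│ │
│ ╷ ├─┬─────┐ └─╴ ├─┴─┐ │ │ ╵ │
│ │ │ │     │     │   │ │ │3 4│
│ │ ╵ │ ┌─┐ └─┬─╴ │ ┌─┘ │ └─╴ │
│ │   │ │ │   │   │ │   │7 6 5│
│ │ ┌─┘ │ └─┐ ╵ ┌─┤ │ ╷ │ ╶─┬─┤
│ │ │   │   │   │ │ │ │ │8 9│ │
│ │ │ ┌─┘ ╷ └───┘ │ ├─┘ ├─┐ ╵ │
│ │ │ │   │       │ │   │ │0 1│
│ └─┘ ╵ ┌─┴─────╴ │ ╵ ┌─┘ └─╴ │
│       │         │   │      B│
└───────┴─────────┴───┴───────┘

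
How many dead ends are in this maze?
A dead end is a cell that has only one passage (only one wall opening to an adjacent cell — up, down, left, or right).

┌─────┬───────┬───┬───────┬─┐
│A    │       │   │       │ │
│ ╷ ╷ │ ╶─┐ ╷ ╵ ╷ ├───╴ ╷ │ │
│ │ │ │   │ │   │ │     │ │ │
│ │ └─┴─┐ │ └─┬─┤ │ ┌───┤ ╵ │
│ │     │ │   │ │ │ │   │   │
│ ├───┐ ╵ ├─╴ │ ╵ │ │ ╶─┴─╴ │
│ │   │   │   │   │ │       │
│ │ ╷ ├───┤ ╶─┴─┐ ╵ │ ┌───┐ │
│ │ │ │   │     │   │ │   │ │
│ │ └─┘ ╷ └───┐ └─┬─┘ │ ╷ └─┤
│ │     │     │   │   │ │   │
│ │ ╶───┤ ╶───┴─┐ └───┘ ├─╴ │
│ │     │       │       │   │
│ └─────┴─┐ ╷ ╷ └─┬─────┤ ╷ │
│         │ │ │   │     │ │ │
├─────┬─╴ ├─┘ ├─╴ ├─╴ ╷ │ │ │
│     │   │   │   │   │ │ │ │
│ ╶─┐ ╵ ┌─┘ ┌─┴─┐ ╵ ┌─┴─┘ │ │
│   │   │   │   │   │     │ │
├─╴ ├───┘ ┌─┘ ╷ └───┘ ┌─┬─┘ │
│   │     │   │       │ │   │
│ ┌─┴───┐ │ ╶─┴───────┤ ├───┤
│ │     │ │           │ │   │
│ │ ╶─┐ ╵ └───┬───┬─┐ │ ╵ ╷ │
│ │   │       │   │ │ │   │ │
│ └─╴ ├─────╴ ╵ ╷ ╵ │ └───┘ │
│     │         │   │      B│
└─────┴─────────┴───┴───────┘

Checking each cell for number of passages:

Dead ends found at positions:
  (0, 9)
  (0, 13)
  (1, 2)
  (2, 7)
  (2, 11)
  (4, 2)
  (4, 13)
  (5, 6)
  (5, 9)
  (6, 3)
  (7, 5)
  (7, 9)
  (8, 7)
  (8, 11)
  (10, 2)
  (10, 11)
  (10, 12)
  (12, 9)
  (13, 3)
Total dead ends: 19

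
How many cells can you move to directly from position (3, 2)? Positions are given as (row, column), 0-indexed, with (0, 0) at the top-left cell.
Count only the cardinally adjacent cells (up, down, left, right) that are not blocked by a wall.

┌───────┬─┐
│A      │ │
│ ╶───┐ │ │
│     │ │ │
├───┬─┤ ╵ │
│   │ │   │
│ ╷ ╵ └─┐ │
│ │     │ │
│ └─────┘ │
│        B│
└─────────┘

Checking passable neighbors of (3, 2):
Neighbors: (2, 2), (3, 1), (3, 3)
Count: 3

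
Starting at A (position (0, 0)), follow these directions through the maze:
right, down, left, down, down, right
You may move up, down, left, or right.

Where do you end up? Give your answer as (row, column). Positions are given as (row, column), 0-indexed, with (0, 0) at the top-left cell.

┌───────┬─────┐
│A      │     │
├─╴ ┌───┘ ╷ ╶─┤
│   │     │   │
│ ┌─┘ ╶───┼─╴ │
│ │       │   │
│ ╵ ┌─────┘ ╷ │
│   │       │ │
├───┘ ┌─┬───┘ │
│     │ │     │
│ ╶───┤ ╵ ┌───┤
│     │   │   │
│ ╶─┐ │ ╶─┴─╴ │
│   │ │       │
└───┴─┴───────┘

Following directions step by step:
Start: (0, 0)
  right: (0, 0) → (0, 1)
  down: (0, 1) → (1, 1)
  left: (1, 1) → (1, 0)
  down: (1, 0) → (2, 0)
  down: (2, 0) → (3, 0)
  right: (3, 0) → (3, 1)
Final position: (3, 1)

Path taken:

┌───────┬─────┐
│A ↓    │     │
├─╴ ┌───┘ ╷ ╶─┤
│↓ ↲│     │   │
│ ┌─┘ ╶───┼─╴ │
│↓│       │   │
│ ╵ ┌─────┘ ╷ │
│↳ B│       │ │
├───┘ ┌─┬───┘ │
│     │ │     │
│ ╶───┤ ╵ ┌───┤
│     │   │   │
│ ╶─┐ │ ╶─┴─╴ │
│   │ │       │
└───┴─┴───────┘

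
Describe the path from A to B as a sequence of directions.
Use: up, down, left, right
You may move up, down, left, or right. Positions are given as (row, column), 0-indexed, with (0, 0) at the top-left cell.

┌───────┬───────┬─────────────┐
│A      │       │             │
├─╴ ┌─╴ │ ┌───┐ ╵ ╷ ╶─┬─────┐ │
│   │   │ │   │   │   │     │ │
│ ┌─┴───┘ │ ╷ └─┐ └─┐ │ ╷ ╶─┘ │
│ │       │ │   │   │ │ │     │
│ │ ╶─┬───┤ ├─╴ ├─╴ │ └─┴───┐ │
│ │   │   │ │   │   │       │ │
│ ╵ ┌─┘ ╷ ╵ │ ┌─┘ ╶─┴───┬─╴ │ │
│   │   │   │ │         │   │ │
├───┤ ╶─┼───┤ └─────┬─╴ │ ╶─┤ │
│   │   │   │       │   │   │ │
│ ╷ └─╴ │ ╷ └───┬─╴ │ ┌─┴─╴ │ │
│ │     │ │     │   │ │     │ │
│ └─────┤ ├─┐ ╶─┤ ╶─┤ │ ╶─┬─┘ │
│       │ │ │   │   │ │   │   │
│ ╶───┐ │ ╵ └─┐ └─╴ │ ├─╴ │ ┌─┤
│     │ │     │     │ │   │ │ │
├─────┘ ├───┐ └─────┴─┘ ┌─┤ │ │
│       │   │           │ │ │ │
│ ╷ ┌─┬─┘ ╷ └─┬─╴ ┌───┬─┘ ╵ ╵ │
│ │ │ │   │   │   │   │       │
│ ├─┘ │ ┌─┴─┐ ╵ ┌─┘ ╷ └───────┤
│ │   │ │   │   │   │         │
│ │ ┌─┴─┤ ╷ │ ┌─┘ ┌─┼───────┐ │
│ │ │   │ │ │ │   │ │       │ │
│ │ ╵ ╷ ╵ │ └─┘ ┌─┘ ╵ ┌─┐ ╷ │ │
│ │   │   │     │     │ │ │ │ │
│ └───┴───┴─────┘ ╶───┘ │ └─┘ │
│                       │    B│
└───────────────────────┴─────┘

Finding the path and converting it to directions:
Path through cells: (0,0) → (0,1) → (1,1) → (1,0) → (2,0) → (3,0) → (4,0) → (4,1) → (3,1) → (2,1) → (2,2) → (2,3) → (2,4) → (1,4) → (0,4) → (0,5) → (0,6) → (0,7) → (1,7) → (1,8) → (0,8) → (0,9) → (1,9) → (1,10) → (2,10) → (3,10) → (3,11) → (3,12) → (3,13) → (4,13) → (4,12) → (5,12) → (5,13) → (6,13) → (6,12) → (6,11) → (7,11) → (7,12) → (8,12) → (8,11) → (9,11) → (9,10) → (9,9) → (9,8) → (9,7) → (9,6) → (8,6) → (8,5) → (8,4) → (7,4) → (6,4) → (5,4) → (5,5) → (6,5) → (6,6) → (7,6) → (7,7) → (8,7) → (8,8) → (8,9) → (7,9) → (7,8) → (6,8) → (6,9) → (5,9) → (5,8) → (5,7) → (5,6) → (4,6) → (3,6) → (3,7) → (2,7) → (2,6) → (1,6) → (1,5) → (2,5) → (3,5) → (4,5) → (4,4) → (3,4) → (3,3) → (4,3) → (4,2) → (5,2) → (5,3) → (6,3) → (6,2) → (6,1) → (5,1) → (5,0) → (6,0) → (7,0) → (7,1) → (7,2) → (7,3) → (8,3) → (9,3) → (9,2) → (9,1) → (9,0) → (10,0) → (11,0) → (12,0) → (13,0) → (14,0) → (14,1) → (14,2) → (14,3) → (14,4) → (14,5) → (14,6) → (14,7) → (14,8) → (13,8) → (13,9) → (13,10) → (12,10) → (12,11) → (12,12) → (13,12) → (14,12) → (14,13) → (14,14)
Directions: right, down, left, down, down, down, right, up, up, right, right, right, up, up, right, right, right, down, right, up, right, down, right, down, down, right, right, right, down, left, down, right, down, left, left, down, right, down, left, down, left, left, left, left, left, up, left, left, up, up, up, right, down, right, down, right, down, right, right, up, left, up, right, up, left, left, left, up, up, right, up, left, up, left, down, down, down, left, up, left, down, left, down, right, down, left, left, up, left, down, down, right, right, right, down, down, left, left, left, down, down, down, down, down, right, right, right, right, right, right, right, right, up, right, right, up, right, right, down, down, right, right

Solution:

┌───────┬───────┬─────────────┐
│A ↓    │↱ → → ↓│↱ ↓          │
├─╴ ┌─╴ │ ┌───┐ ╵ ╷ ╶─┬─────┐ │
│↓ ↲│   │↑│↓ ↰│↳ ↑│↳ ↓│     │ │
│ ┌─┴───┘ │ ╷ └─┐ └─┐ │ ╷ ╶─┘ │
│↓│↱ → → ↑│↓│↑ ↰│   │↓│ │     │
│ │ ╶─┬───┤ ├─╴ ├─╴ │ └─┴───┐ │
│↓│↑  │↓ ↰│↓│↱ ↑│   │↳ → → ↓│ │
│ ╵ ┌─┘ ╷ ╵ │ ┌─┘ ╶─┴───┬─╴ │ │
│↳ ↑│↓ ↲│↑ ↲│↑│         │↓ ↲│ │
├───┤ ╶─┼───┤ └─────┬─╴ │ ╶─┤ │
│↓ ↰│↳ ↓│↱ ↓│↑ ← ← ↰│   │↳ ↓│ │
│ ╷ └─╴ │ ╷ └───┬─╴ │ ┌─┴─╴ │ │
│↓│↑ ← ↲│↑│↳ ↓  │↱ ↑│ │↓ ← ↲│ │
│ └─────┤ ├─┐ ╶─┤ ╶─┤ │ ╶─┬─┘ │
│↳ → → ↓│↑│ │↳ ↓│↑ ↰│ │↳ ↓│   │
│ ╶───┐ │ ╵ └─┐ └─╴ │ ├─╴ │ ┌─┤
│     │↓│↑ ← ↰│↳ → ↑│ │↓ ↲│ │ │
├─────┘ ├───┐ └─────┴─┘ ┌─┤ │ │
│↓ ← ← ↲│   │↑ ← ← ← ← ↲│ │ │ │
│ ╷ ┌─┬─┘ ╷ └─┬─╴ ┌───┬─┘ ╵ ╵ │
│↓│ │ │   │   │   │   │       │
│ ├─┘ │ ┌─┴─┐ ╵ ┌─┘ ╷ └───────┤
│↓│   │ │   │   │   │         │
│ │ ┌─┴─┤ ╷ │ ┌─┘ ┌─┼───────┐ │
│↓│ │   │ │ │ │   │ │↱ → ↓  │ │
│ │ ╵ ╷ ╵ │ └─┘ ┌─┘ ╵ ┌─┐ ╷ │ │
│↓│   │   │     │↱ → ↑│ │↓│ │ │
│ └───┴───┴─────┘ ╶───┘ │ └─┘ │
│↳ → → → → → → → ↑      │↳ → B│
└───────────────────────┴─────┘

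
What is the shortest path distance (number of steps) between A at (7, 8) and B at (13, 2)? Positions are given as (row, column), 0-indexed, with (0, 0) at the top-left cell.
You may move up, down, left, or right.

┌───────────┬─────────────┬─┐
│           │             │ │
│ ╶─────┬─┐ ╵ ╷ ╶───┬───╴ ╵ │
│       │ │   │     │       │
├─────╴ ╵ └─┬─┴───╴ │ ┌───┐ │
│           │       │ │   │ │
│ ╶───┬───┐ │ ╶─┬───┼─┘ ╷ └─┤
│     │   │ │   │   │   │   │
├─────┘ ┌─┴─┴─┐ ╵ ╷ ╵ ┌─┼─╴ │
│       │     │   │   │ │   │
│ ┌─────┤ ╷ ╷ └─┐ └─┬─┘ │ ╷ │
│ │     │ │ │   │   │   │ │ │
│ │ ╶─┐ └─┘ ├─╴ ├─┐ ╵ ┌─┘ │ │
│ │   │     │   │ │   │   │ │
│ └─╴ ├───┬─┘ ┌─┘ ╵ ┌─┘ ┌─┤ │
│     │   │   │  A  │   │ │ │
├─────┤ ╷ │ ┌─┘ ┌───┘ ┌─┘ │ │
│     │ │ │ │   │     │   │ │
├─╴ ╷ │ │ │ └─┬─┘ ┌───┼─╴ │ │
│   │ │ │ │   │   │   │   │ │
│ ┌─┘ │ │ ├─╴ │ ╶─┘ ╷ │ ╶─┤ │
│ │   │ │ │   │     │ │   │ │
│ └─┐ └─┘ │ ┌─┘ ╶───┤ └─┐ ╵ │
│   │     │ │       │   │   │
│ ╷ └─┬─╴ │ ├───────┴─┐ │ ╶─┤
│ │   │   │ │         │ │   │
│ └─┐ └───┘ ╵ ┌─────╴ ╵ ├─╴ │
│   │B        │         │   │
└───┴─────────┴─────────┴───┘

Finding path from (7, 8) to (13, 2):
Path: (7,8) → (7,9) → (6,9) → (5,9) → (5,8) → (4,8) → (3,8) → (3,9) → (4,9) → (4,10) → (3,10) → (3,11) → (2,11) → (2,12) → (3,12) → (3,13) → (4,13) → (4,12) → (5,12) → (6,12) → (6,11) → (7,11) → (7,10) → (8,10) → (8,9) → (8,8) → (9,8) → (9,7) → (10,7) → (10,8) → (10,9) → (9,9) → (9,10) → (10,10) → (11,10) → (11,11) → (12,11) → (13,11) → (13,10) → (12,10) → (12,9) → (12,8) → (12,7) → (12,6) → (13,6) → (13,5) → (13,4) → (13,3) → (13,2)
Distance: 48 steps

Solution:

┌───────────┬─────────────┬─┐
│           │             │ │
│ ╶─────┬─┐ ╵ ╷ ╶───┬───╴ ╵ │
│       │ │   │     │       │
├─────╴ ╵ └─┬─┴───╴ │ ┌───┐ │
│           │       │ │↱ ↓│ │
│ ╶───┬───┐ │ ╶─┬───┼─┘ ╷ └─┤
│     │   │ │   │↱ ↓│↱ ↑│↳ ↓│
├─────┘ ┌─┴─┴─┐ ╵ ╷ ╵ ┌─┼─╴ │
│       │     │  ↑│↳ ↑│ │↓ ↲│
│ ┌─────┤ ╷ ╷ └─┐ └─┬─┘ │ ╷ │
│ │     │ │ │   │↑ ↰│   │↓│ │
│ │ ╶─┐ └─┘ ├─╴ ├─┐ ╵ ┌─┘ │ │
│ │   │     │   │ │↑  │↓ ↲│ │
│ └─╴ ├───┬─┘ ┌─┘ ╵ ┌─┘ ┌─┤ │
│     │   │   │  A ↑│↓ ↲│ │ │
├─────┤ ╷ │ ┌─┘ ┌───┘ ┌─┘ │ │
│     │ │ │ │   │↓ ← ↲│   │ │
├─╴ ╷ │ │ │ └─┬─┘ ┌───┼─╴ │ │
│   │ │ │ │   │↓ ↲│↱ ↓│   │ │
│ ┌─┘ │ │ ├─╴ │ ╶─┘ ╷ │ ╶─┤ │
│ │   │ │ │   │↳ → ↑│↓│   │ │
│ └─┐ └─┘ │ ┌─┘ ╶───┤ └─┐ ╵ │
│   │     │ │       │↳ ↓│   │
│ ╷ └─┬─╴ │ ├───────┴─┐ │ ╶─┤
│ │   │   │ │↓ ← ← ← ↰│↓│   │
│ └─┐ └───┘ ╵ ┌─────╴ ╵ ├─╴ │
│   │B ← ← ← ↲│      ↑ ↲│   │
└───┴─────────┴─────────┴───┘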